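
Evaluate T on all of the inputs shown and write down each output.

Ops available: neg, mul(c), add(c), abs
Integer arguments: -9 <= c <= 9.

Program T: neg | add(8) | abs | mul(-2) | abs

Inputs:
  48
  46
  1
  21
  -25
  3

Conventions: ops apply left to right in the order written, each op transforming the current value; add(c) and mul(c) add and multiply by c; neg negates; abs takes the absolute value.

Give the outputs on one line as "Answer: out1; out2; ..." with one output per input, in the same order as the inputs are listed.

Execution, op by op:
  48 -> -48 -> -40 -> 40 -> -80 -> 80
  46 -> -46 -> -38 -> 38 -> -76 -> 76
  1 -> -1 -> 7 -> 7 -> -14 -> 14
  21 -> -21 -> -13 -> 13 -> -26 -> 26
  -25 -> 25 -> 33 -> 33 -> -66 -> 66
  3 -> -3 -> 5 -> 5 -> -10 -> 10

80; 76; 14; 26; 66; 10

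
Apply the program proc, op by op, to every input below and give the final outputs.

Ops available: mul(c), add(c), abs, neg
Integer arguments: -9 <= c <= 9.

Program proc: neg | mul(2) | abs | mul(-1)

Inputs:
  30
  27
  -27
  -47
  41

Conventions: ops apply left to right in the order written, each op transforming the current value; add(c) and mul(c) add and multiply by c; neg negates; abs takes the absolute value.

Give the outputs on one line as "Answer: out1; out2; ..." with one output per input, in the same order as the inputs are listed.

Execution, op by op:
  30 -> -30 -> -60 -> 60 -> -60
  27 -> -27 -> -54 -> 54 -> -54
  -27 -> 27 -> 54 -> 54 -> -54
  -47 -> 47 -> 94 -> 94 -> -94
  41 -> -41 -> -82 -> 82 -> -82

-60; -54; -54; -94; -82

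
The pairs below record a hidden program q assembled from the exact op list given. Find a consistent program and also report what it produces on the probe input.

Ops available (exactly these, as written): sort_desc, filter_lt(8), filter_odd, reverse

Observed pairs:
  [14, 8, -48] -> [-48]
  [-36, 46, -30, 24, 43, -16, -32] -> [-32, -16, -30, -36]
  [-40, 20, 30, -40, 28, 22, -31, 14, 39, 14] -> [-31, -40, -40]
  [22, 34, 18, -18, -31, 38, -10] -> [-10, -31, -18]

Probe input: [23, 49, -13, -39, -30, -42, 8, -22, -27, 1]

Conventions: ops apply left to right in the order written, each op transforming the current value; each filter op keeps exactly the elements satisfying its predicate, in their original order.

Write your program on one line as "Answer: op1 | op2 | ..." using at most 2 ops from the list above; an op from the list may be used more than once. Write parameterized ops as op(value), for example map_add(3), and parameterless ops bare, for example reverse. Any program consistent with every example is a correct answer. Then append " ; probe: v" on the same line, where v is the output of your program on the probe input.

reverse | filter_lt(8) ; probe: [1, -27, -22, -42, -30, -39, -13]

Check, running the answer program on each example:
  [14, 8, -48] -> [-48, 8, 14] -> [-48]
  [-36, 46, -30, 24, 43, -16, -32] -> [-32, -16, 43, 24, -30, 46, -36] -> [-32, -16, -30, -36]
  [-40, 20, 30, -40, 28, 22, -31, 14, 39, 14] -> [14, 39, 14, -31, 22, 28, -40, 30, 20, -40] -> [-31, -40, -40]
  [22, 34, 18, -18, -31, 38, -10] -> [-10, 38, -31, -18, 18, 34, 22] -> [-10, -31, -18]
  probe: [23, 49, -13, -39, -30, -42, 8, -22, -27, 1] -> [1, -27, -22, 8, -42, -30, -39, -13, 49, 23] -> [1, -27, -22, -42, -30, -39, -13]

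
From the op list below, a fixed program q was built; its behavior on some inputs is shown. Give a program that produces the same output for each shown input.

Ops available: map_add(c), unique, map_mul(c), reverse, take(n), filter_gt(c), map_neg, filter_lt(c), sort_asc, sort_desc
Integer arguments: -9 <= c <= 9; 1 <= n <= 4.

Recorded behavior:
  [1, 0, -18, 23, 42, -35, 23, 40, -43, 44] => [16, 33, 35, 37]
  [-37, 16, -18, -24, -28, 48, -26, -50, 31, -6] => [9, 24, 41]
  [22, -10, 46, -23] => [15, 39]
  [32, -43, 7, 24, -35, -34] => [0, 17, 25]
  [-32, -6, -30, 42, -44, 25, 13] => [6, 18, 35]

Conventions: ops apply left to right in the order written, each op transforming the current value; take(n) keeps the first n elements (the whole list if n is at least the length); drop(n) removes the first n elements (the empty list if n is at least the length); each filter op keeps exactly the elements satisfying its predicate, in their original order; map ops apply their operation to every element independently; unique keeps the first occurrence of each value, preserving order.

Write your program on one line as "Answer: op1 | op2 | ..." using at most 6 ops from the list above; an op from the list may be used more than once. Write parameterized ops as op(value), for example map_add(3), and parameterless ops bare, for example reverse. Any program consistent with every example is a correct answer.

reverse | map_add(-7) | unique | sort_asc | filter_gt(-6)

Check, running the answer program on each example:
  [1, 0, -18, 23, 42, -35, 23, 40, -43, 44] -> [44, -43, 40, 23, -35, 42, 23, -18, 0, 1] -> [37, -50, 33, 16, -42, 35, 16, -25, -7, -6] -> [37, -50, 33, 16, -42, 35, -25, -7, -6] -> [-50, -42, -25, -7, -6, 16, 33, 35, 37] -> [16, 33, 35, 37]
  [-37, 16, -18, -24, -28, 48, -26, -50, 31, -6] -> [-6, 31, -50, -26, 48, -28, -24, -18, 16, -37] -> [-13, 24, -57, -33, 41, -35, -31, -25, 9, -44] -> [-13, 24, -57, -33, 41, -35, -31, -25, 9, -44] -> [-57, -44, -35, -33, -31, -25, -13, 9, 24, 41] -> [9, 24, 41]
  [22, -10, 46, -23] -> [-23, 46, -10, 22] -> [-30, 39, -17, 15] -> [-30, 39, -17, 15] -> [-30, -17, 15, 39] -> [15, 39]
  [32, -43, 7, 24, -35, -34] -> [-34, -35, 24, 7, -43, 32] -> [-41, -42, 17, 0, -50, 25] -> [-41, -42, 17, 0, -50, 25] -> [-50, -42, -41, 0, 17, 25] -> [0, 17, 25]
  [-32, -6, -30, 42, -44, 25, 13] -> [13, 25, -44, 42, -30, -6, -32] -> [6, 18, -51, 35, -37, -13, -39] -> [6, 18, -51, 35, -37, -13, -39] -> [-51, -39, -37, -13, 6, 18, 35] -> [6, 18, 35]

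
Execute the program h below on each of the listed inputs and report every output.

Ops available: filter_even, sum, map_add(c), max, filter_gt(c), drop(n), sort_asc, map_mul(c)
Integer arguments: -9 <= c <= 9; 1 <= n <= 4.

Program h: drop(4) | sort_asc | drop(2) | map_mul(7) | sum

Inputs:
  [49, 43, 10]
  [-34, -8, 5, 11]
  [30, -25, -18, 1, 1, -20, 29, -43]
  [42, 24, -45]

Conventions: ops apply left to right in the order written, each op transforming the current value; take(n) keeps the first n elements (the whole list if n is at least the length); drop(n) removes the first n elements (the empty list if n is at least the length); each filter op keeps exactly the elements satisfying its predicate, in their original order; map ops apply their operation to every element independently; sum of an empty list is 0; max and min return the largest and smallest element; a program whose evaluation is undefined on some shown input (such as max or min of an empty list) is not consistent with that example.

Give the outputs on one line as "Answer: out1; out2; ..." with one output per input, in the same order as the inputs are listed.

0; 0; 210; 0

Execution, op by op:
  [49, 43, 10] -> [] -> [] -> [] -> [] -> 0
  [-34, -8, 5, 11] -> [] -> [] -> [] -> [] -> 0
  [30, -25, -18, 1, 1, -20, 29, -43] -> [1, -20, 29, -43] -> [-43, -20, 1, 29] -> [1, 29] -> [7, 203] -> 210
  [42, 24, -45] -> [] -> [] -> [] -> [] -> 0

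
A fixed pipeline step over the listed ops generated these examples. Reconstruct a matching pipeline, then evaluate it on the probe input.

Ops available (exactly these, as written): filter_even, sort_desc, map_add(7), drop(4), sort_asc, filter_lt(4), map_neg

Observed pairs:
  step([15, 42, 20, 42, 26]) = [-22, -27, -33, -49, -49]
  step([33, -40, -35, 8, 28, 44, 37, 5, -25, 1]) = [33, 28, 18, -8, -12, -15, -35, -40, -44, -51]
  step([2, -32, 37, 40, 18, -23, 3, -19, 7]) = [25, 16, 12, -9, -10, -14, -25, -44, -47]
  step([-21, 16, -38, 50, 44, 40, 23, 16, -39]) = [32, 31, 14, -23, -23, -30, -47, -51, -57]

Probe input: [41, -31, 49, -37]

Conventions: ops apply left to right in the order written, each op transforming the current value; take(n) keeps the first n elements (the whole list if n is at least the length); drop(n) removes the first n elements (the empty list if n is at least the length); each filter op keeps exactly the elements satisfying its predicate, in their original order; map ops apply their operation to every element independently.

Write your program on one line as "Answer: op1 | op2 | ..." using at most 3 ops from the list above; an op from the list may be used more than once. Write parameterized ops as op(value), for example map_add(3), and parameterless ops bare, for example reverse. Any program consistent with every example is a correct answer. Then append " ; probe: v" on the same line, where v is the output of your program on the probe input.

sort_asc | map_add(7) | map_neg ; probe: [30, 24, -48, -56]

Check, running the answer program on each example:
  [15, 42, 20, 42, 26] -> [15, 20, 26, 42, 42] -> [22, 27, 33, 49, 49] -> [-22, -27, -33, -49, -49]
  [33, -40, -35, 8, 28, 44, 37, 5, -25, 1] -> [-40, -35, -25, 1, 5, 8, 28, 33, 37, 44] -> [-33, -28, -18, 8, 12, 15, 35, 40, 44, 51] -> [33, 28, 18, -8, -12, -15, -35, -40, -44, -51]
  [2, -32, 37, 40, 18, -23, 3, -19, 7] -> [-32, -23, -19, 2, 3, 7, 18, 37, 40] -> [-25, -16, -12, 9, 10, 14, 25, 44, 47] -> [25, 16, 12, -9, -10, -14, -25, -44, -47]
  [-21, 16, -38, 50, 44, 40, 23, 16, -39] -> [-39, -38, -21, 16, 16, 23, 40, 44, 50] -> [-32, -31, -14, 23, 23, 30, 47, 51, 57] -> [32, 31, 14, -23, -23, -30, -47, -51, -57]
  probe: [41, -31, 49, -37] -> [-37, -31, 41, 49] -> [-30, -24, 48, 56] -> [30, 24, -48, -56]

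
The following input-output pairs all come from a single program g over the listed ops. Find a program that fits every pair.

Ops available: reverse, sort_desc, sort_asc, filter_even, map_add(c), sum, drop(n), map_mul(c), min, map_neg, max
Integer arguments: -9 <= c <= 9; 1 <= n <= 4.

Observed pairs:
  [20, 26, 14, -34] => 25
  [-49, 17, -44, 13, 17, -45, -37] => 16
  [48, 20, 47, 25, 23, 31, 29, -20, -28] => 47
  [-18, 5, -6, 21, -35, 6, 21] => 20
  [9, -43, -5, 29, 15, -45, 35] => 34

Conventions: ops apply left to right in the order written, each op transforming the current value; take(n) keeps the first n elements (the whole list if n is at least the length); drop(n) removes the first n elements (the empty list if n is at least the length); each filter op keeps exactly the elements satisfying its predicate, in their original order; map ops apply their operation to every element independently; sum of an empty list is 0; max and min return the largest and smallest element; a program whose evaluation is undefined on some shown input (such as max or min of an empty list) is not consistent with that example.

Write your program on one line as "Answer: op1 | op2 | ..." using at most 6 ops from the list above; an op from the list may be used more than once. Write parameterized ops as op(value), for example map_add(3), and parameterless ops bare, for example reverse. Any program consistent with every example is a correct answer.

sort_asc | drop(1) | drop(2) | map_add(-1) | max

Check, running the answer program on each example:
  [20, 26, 14, -34] -> [-34, 14, 20, 26] -> [14, 20, 26] -> [26] -> [25] -> 25
  [-49, 17, -44, 13, 17, -45, -37] -> [-49, -45, -44, -37, 13, 17, 17] -> [-45, -44, -37, 13, 17, 17] -> [-37, 13, 17, 17] -> [-38, 12, 16, 16] -> 16
  [48, 20, 47, 25, 23, 31, 29, -20, -28] -> [-28, -20, 20, 23, 25, 29, 31, 47, 48] -> [-20, 20, 23, 25, 29, 31, 47, 48] -> [23, 25, 29, 31, 47, 48] -> [22, 24, 28, 30, 46, 47] -> 47
  [-18, 5, -6, 21, -35, 6, 21] -> [-35, -18, -6, 5, 6, 21, 21] -> [-18, -6, 5, 6, 21, 21] -> [5, 6, 21, 21] -> [4, 5, 20, 20] -> 20
  [9, -43, -5, 29, 15, -45, 35] -> [-45, -43, -5, 9, 15, 29, 35] -> [-43, -5, 9, 15, 29, 35] -> [9, 15, 29, 35] -> [8, 14, 28, 34] -> 34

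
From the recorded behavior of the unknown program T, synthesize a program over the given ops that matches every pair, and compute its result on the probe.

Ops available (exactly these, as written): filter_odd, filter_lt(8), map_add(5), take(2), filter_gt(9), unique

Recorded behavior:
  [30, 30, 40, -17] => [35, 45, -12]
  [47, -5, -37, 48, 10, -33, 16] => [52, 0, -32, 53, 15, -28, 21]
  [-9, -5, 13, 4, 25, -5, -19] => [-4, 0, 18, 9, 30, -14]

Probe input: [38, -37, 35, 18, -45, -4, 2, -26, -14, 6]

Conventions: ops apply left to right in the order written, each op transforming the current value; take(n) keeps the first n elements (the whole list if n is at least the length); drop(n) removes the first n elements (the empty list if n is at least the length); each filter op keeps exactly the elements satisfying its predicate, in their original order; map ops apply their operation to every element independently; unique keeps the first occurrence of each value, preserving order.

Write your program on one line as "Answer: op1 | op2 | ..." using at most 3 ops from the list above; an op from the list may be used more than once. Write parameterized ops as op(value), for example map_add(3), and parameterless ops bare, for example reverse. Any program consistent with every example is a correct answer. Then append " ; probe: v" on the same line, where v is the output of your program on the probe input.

map_add(5) | unique ; probe: [43, -32, 40, 23, -40, 1, 7, -21, -9, 11]

Check, running the answer program on each example:
  [30, 30, 40, -17] -> [35, 35, 45, -12] -> [35, 45, -12]
  [47, -5, -37, 48, 10, -33, 16] -> [52, 0, -32, 53, 15, -28, 21] -> [52, 0, -32, 53, 15, -28, 21]
  [-9, -5, 13, 4, 25, -5, -19] -> [-4, 0, 18, 9, 30, 0, -14] -> [-4, 0, 18, 9, 30, -14]
  probe: [38, -37, 35, 18, -45, -4, 2, -26, -14, 6] -> [43, -32, 40, 23, -40, 1, 7, -21, -9, 11] -> [43, -32, 40, 23, -40, 1, 7, -21, -9, 11]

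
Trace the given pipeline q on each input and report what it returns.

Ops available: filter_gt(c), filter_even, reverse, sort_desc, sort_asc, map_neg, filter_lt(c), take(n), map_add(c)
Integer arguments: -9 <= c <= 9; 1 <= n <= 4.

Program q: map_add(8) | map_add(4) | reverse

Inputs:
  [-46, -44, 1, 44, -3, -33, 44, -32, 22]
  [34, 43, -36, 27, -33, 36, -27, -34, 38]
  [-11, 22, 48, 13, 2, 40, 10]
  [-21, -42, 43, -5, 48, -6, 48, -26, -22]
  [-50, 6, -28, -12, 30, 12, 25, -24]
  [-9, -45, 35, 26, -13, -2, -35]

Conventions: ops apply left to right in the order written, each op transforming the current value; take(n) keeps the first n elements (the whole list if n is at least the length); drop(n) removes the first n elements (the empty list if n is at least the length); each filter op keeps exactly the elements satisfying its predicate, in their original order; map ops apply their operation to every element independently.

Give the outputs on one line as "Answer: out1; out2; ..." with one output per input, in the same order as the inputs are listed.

Execution, op by op:
  [-46, -44, 1, 44, -3, -33, 44, -32, 22] -> [-38, -36, 9, 52, 5, -25, 52, -24, 30] -> [-34, -32, 13, 56, 9, -21, 56, -20, 34] -> [34, -20, 56, -21, 9, 56, 13, -32, -34]
  [34, 43, -36, 27, -33, 36, -27, -34, 38] -> [42, 51, -28, 35, -25, 44, -19, -26, 46] -> [46, 55, -24, 39, -21, 48, -15, -22, 50] -> [50, -22, -15, 48, -21, 39, -24, 55, 46]
  [-11, 22, 48, 13, 2, 40, 10] -> [-3, 30, 56, 21, 10, 48, 18] -> [1, 34, 60, 25, 14, 52, 22] -> [22, 52, 14, 25, 60, 34, 1]
  [-21, -42, 43, -5, 48, -6, 48, -26, -22] -> [-13, -34, 51, 3, 56, 2, 56, -18, -14] -> [-9, -30, 55, 7, 60, 6, 60, -14, -10] -> [-10, -14, 60, 6, 60, 7, 55, -30, -9]
  [-50, 6, -28, -12, 30, 12, 25, -24] -> [-42, 14, -20, -4, 38, 20, 33, -16] -> [-38, 18, -16, 0, 42, 24, 37, -12] -> [-12, 37, 24, 42, 0, -16, 18, -38]
  [-9, -45, 35, 26, -13, -2, -35] -> [-1, -37, 43, 34, -5, 6, -27] -> [3, -33, 47, 38, -1, 10, -23] -> [-23, 10, -1, 38, 47, -33, 3]

[34, -20, 56, -21, 9, 56, 13, -32, -34]; [50, -22, -15, 48, -21, 39, -24, 55, 46]; [22, 52, 14, 25, 60, 34, 1]; [-10, -14, 60, 6, 60, 7, 55, -30, -9]; [-12, 37, 24, 42, 0, -16, 18, -38]; [-23, 10, -1, 38, 47, -33, 3]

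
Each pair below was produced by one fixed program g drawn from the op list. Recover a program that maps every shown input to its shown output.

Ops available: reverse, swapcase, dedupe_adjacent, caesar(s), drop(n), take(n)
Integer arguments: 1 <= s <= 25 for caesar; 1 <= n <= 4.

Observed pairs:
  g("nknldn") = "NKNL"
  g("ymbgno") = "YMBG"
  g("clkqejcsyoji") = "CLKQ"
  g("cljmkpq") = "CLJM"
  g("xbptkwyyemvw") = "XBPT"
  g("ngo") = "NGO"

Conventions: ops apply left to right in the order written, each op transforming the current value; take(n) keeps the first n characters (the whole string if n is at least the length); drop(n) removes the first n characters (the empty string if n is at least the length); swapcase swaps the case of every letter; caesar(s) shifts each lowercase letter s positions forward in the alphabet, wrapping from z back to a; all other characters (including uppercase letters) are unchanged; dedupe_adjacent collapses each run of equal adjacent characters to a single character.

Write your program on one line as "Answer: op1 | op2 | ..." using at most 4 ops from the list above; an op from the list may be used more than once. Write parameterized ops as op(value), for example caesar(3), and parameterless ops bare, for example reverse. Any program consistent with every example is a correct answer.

dedupe_adjacent | take(4) | swapcase

Check, running the answer program on each example:
  "nknldn" -> "nknldn" -> "nknl" -> "NKNL"
  "ymbgno" -> "ymbgno" -> "ymbg" -> "YMBG"
  "clkqejcsyoji" -> "clkqejcsyoji" -> "clkq" -> "CLKQ"
  "cljmkpq" -> "cljmkpq" -> "cljm" -> "CLJM"
  "xbptkwyyemvw" -> "xbptkwyemvw" -> "xbpt" -> "XBPT"
  "ngo" -> "ngo" -> "ngo" -> "NGO"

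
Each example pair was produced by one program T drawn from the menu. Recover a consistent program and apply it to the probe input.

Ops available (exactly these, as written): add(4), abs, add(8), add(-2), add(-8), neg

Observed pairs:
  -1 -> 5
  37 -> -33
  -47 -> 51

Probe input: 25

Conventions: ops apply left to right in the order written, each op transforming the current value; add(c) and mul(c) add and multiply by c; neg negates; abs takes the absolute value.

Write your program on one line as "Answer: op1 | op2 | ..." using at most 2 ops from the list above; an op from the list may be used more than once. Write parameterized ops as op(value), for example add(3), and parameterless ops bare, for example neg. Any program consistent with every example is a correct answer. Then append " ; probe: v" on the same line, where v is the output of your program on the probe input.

neg | add(4) ; probe: -21

Check, running the answer program on each example:
  -1 -> 1 -> 5
  37 -> -37 -> -33
  -47 -> 47 -> 51
  probe: 25 -> -25 -> -21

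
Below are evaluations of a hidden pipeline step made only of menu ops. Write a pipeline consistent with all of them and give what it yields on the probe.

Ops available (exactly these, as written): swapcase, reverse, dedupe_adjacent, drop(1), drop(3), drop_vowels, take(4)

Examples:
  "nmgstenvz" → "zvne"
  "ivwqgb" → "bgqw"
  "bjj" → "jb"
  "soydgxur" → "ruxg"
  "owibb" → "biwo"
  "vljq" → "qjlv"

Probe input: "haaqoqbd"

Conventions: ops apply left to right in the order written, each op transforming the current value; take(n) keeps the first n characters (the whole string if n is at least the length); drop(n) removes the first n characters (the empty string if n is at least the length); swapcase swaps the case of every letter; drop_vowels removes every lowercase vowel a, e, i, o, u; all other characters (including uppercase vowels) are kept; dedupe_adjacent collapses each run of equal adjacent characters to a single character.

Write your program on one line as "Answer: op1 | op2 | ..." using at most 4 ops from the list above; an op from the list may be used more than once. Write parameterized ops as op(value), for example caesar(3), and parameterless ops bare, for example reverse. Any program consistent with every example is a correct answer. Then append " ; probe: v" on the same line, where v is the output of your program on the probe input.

reverse | dedupe_adjacent | take(4) ; probe: "dbqo"

Check, running the answer program on each example:
  "nmgstenvz" -> "zvnetsgmn" -> "zvnetsgmn" -> "zvne"
  "ivwqgb" -> "bgqwvi" -> "bgqwvi" -> "bgqw"
  "bjj" -> "jjb" -> "jb" -> "jb"
  "soydgxur" -> "ruxgdyos" -> "ruxgdyos" -> "ruxg"
  "owibb" -> "bbiwo" -> "biwo" -> "biwo"
  "vljq" -> "qjlv" -> "qjlv" -> "qjlv"
  probe: "haaqoqbd" -> "dbqoqaah" -> "dbqoqah" -> "dbqo"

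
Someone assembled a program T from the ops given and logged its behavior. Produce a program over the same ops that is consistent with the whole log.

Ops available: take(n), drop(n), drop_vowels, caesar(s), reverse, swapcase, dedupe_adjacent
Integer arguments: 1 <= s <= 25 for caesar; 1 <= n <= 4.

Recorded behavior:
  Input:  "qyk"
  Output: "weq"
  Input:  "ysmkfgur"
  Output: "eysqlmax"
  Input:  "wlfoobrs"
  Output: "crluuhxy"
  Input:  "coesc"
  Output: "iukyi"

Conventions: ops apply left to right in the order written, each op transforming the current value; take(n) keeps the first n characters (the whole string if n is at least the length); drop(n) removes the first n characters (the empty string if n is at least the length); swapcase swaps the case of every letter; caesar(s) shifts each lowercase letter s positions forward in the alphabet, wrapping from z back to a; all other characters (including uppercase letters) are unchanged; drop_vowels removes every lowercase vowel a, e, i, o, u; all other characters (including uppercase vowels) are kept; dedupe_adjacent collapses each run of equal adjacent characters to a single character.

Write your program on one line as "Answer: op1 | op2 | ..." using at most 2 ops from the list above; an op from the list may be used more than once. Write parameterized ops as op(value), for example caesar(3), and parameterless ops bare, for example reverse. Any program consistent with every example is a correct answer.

caesar(3) | caesar(3)

Check, running the answer program on each example:
  "qyk" -> "tbn" -> "weq"
  "ysmkfgur" -> "bvpnijxu" -> "eysqlmax"
  "wlfoobrs" -> "zoirreuv" -> "crluuhxy"
  "coesc" -> "frhvf" -> "iukyi"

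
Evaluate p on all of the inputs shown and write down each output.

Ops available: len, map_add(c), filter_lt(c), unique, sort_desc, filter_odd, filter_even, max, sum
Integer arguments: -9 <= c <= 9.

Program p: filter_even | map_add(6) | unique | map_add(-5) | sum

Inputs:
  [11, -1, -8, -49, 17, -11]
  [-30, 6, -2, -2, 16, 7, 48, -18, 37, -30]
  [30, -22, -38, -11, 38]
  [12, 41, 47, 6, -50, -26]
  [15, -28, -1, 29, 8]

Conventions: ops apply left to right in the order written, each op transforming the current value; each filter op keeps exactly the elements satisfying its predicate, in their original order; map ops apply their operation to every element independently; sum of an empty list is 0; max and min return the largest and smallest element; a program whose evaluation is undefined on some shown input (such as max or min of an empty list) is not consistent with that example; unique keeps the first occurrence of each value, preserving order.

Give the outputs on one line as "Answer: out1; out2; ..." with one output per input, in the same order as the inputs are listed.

Execution, op by op:
  [11, -1, -8, -49, 17, -11] -> [-8] -> [-2] -> [-2] -> [-7] -> -7
  [-30, 6, -2, -2, 16, 7, 48, -18, 37, -30] -> [-30, 6, -2, -2, 16, 48, -18, -30] -> [-24, 12, 4, 4, 22, 54, -12, -24] -> [-24, 12, 4, 22, 54, -12] -> [-29, 7, -1, 17, 49, -17] -> 26
  [30, -22, -38, -11, 38] -> [30, -22, -38, 38] -> [36, -16, -32, 44] -> [36, -16, -32, 44] -> [31, -21, -37, 39] -> 12
  [12, 41, 47, 6, -50, -26] -> [12, 6, -50, -26] -> [18, 12, -44, -20] -> [18, 12, -44, -20] -> [13, 7, -49, -25] -> -54
  [15, -28, -1, 29, 8] -> [-28, 8] -> [-22, 14] -> [-22, 14] -> [-27, 9] -> -18

-7; 26; 12; -54; -18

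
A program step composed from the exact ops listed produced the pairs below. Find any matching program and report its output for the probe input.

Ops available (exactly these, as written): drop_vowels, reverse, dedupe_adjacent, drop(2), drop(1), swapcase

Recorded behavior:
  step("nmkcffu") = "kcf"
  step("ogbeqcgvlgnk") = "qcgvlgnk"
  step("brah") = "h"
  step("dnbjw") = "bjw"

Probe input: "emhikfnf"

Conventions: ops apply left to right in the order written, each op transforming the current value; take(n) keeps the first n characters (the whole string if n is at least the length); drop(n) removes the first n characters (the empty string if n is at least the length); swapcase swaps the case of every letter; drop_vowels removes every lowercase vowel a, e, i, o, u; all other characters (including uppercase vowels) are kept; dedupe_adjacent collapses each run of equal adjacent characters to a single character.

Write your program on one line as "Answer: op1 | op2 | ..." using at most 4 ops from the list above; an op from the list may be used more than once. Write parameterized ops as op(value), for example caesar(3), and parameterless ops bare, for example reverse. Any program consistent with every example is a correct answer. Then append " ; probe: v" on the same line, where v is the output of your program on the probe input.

dedupe_adjacent | drop_vowels | drop(2) ; probe: "kfnf"

Check, running the answer program on each example:
  "nmkcffu" -> "nmkcfu" -> "nmkcf" -> "kcf"
  "ogbeqcgvlgnk" -> "ogbeqcgvlgnk" -> "gbqcgvlgnk" -> "qcgvlgnk"
  "brah" -> "brah" -> "brh" -> "h"
  "dnbjw" -> "dnbjw" -> "dnbjw" -> "bjw"
  probe: "emhikfnf" -> "emhikfnf" -> "mhkfnf" -> "kfnf"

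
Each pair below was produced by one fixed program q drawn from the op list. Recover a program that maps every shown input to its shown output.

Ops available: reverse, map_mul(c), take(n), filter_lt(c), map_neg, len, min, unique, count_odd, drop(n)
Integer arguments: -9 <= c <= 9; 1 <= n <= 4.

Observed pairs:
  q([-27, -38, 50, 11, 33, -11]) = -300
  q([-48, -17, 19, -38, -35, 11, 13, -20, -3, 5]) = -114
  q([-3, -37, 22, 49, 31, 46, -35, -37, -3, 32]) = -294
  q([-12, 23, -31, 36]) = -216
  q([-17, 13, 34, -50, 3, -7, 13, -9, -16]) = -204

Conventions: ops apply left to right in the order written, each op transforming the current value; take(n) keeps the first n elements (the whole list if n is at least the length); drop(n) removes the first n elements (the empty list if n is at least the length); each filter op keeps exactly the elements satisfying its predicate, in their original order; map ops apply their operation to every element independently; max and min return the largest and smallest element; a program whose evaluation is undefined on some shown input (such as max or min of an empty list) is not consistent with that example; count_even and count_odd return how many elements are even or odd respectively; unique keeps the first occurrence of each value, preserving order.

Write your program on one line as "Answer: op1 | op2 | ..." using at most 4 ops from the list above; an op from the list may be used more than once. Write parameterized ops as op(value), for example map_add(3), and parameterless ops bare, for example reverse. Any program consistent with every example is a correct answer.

map_mul(6) | unique | map_neg | min

Check, running the answer program on each example:
  [-27, -38, 50, 11, 33, -11] -> [-162, -228, 300, 66, 198, -66] -> [-162, -228, 300, 66, 198, -66] -> [162, 228, -300, -66, -198, 66] -> -300
  [-48, -17, 19, -38, -35, 11, 13, -20, -3, 5] -> [-288, -102, 114, -228, -210, 66, 78, -120, -18, 30] -> [-288, -102, 114, -228, -210, 66, 78, -120, -18, 30] -> [288, 102, -114, 228, 210, -66, -78, 120, 18, -30] -> -114
  [-3, -37, 22, 49, 31, 46, -35, -37, -3, 32] -> [-18, -222, 132, 294, 186, 276, -210, -222, -18, 192] -> [-18, -222, 132, 294, 186, 276, -210, 192] -> [18, 222, -132, -294, -186, -276, 210, -192] -> -294
  [-12, 23, -31, 36] -> [-72, 138, -186, 216] -> [-72, 138, -186, 216] -> [72, -138, 186, -216] -> -216
  [-17, 13, 34, -50, 3, -7, 13, -9, -16] -> [-102, 78, 204, -300, 18, -42, 78, -54, -96] -> [-102, 78, 204, -300, 18, -42, -54, -96] -> [102, -78, -204, 300, -18, 42, 54, 96] -> -204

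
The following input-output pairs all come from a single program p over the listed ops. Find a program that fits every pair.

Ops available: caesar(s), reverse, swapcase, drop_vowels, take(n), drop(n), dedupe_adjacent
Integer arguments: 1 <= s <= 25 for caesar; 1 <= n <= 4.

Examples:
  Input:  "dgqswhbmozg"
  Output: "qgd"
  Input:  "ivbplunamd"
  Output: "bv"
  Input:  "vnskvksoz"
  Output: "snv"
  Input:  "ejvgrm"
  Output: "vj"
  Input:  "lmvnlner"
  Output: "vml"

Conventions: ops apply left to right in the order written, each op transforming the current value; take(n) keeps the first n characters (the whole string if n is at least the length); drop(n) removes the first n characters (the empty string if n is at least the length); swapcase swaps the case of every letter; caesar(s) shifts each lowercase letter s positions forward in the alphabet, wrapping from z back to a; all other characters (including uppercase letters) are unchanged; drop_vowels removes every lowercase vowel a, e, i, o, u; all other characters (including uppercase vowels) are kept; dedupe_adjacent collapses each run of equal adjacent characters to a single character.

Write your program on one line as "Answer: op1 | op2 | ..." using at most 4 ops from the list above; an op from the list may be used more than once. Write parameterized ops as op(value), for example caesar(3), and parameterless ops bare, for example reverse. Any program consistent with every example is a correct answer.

take(3) | drop_vowels | reverse

Check, running the answer program on each example:
  "dgqswhbmozg" -> "dgq" -> "dgq" -> "qgd"
  "ivbplunamd" -> "ivb" -> "vb" -> "bv"
  "vnskvksoz" -> "vns" -> "vns" -> "snv"
  "ejvgrm" -> "ejv" -> "jv" -> "vj"
  "lmvnlner" -> "lmv" -> "lmv" -> "vml"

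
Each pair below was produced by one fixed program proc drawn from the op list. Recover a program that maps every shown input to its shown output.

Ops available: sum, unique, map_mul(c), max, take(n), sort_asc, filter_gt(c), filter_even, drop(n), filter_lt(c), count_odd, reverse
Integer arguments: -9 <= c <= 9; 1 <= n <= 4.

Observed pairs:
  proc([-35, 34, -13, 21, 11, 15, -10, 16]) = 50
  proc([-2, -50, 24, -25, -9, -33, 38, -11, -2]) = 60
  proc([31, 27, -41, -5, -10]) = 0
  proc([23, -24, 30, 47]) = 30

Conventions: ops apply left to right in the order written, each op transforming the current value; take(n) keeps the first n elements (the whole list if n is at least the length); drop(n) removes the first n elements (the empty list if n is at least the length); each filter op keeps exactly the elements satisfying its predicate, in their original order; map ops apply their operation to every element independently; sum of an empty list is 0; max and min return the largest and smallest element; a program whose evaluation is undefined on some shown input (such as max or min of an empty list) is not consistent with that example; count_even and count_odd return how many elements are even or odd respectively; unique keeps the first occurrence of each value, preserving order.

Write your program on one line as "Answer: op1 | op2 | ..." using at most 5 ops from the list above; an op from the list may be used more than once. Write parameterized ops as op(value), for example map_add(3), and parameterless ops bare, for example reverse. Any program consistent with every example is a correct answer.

filter_even | filter_gt(-8) | unique | sum

Check, running the answer program on each example:
  [-35, 34, -13, 21, 11, 15, -10, 16] -> [34, -10, 16] -> [34, 16] -> [34, 16] -> 50
  [-2, -50, 24, -25, -9, -33, 38, -11, -2] -> [-2, -50, 24, 38, -2] -> [-2, 24, 38, -2] -> [-2, 24, 38] -> 60
  [31, 27, -41, -5, -10] -> [-10] -> [] -> [] -> 0
  [23, -24, 30, 47] -> [-24, 30] -> [30] -> [30] -> 30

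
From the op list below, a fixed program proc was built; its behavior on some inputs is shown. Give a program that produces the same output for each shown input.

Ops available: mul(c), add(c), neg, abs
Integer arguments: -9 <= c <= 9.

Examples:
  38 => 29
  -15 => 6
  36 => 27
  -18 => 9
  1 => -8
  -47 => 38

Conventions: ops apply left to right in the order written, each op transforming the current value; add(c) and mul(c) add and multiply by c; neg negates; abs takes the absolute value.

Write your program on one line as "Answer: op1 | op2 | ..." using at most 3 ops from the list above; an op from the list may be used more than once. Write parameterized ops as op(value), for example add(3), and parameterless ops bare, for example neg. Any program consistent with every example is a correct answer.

abs | add(-9)

Check, running the answer program on each example:
  38 -> 38 -> 29
  -15 -> 15 -> 6
  36 -> 36 -> 27
  -18 -> 18 -> 9
  1 -> 1 -> -8
  -47 -> 47 -> 38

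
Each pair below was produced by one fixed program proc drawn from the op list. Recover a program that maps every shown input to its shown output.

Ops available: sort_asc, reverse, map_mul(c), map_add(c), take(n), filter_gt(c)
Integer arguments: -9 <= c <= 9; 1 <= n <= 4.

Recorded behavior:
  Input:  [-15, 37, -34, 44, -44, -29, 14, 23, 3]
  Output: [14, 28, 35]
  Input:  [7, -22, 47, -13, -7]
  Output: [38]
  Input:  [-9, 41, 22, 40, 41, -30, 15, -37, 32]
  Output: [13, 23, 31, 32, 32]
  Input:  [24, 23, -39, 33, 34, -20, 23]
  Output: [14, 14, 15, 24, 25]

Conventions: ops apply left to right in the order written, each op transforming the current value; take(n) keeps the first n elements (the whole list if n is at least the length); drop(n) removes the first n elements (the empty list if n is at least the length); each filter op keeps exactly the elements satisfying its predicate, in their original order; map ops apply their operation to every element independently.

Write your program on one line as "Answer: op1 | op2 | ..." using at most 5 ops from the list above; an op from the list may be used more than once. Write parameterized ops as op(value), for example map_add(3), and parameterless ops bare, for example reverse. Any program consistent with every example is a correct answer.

filter_gt(-9) | map_add(-9) | filter_gt(6) | sort_asc

Check, running the answer program on each example:
  [-15, 37, -34, 44, -44, -29, 14, 23, 3] -> [37, 44, 14, 23, 3] -> [28, 35, 5, 14, -6] -> [28, 35, 14] -> [14, 28, 35]
  [7, -22, 47, -13, -7] -> [7, 47, -7] -> [-2, 38, -16] -> [38] -> [38]
  [-9, 41, 22, 40, 41, -30, 15, -37, 32] -> [41, 22, 40, 41, 15, 32] -> [32, 13, 31, 32, 6, 23] -> [32, 13, 31, 32, 23] -> [13, 23, 31, 32, 32]
  [24, 23, -39, 33, 34, -20, 23] -> [24, 23, 33, 34, 23] -> [15, 14, 24, 25, 14] -> [15, 14, 24, 25, 14] -> [14, 14, 15, 24, 25]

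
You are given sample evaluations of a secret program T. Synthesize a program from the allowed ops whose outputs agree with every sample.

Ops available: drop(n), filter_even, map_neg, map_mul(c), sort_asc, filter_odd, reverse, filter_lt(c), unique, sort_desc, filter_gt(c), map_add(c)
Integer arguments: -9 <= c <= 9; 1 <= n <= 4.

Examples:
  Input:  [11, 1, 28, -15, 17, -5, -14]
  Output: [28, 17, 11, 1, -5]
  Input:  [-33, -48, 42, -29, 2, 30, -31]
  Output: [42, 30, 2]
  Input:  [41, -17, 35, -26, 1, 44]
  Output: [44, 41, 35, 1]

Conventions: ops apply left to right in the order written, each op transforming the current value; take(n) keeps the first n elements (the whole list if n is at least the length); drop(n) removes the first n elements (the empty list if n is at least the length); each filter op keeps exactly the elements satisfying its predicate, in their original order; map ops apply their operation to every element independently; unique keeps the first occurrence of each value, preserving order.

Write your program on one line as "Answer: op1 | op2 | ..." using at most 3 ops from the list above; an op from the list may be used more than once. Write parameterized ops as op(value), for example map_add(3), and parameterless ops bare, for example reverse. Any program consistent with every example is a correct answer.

sort_asc | sort_desc | filter_gt(-7)

Check, running the answer program on each example:
  [11, 1, 28, -15, 17, -5, -14] -> [-15, -14, -5, 1, 11, 17, 28] -> [28, 17, 11, 1, -5, -14, -15] -> [28, 17, 11, 1, -5]
  [-33, -48, 42, -29, 2, 30, -31] -> [-48, -33, -31, -29, 2, 30, 42] -> [42, 30, 2, -29, -31, -33, -48] -> [42, 30, 2]
  [41, -17, 35, -26, 1, 44] -> [-26, -17, 1, 35, 41, 44] -> [44, 41, 35, 1, -17, -26] -> [44, 41, 35, 1]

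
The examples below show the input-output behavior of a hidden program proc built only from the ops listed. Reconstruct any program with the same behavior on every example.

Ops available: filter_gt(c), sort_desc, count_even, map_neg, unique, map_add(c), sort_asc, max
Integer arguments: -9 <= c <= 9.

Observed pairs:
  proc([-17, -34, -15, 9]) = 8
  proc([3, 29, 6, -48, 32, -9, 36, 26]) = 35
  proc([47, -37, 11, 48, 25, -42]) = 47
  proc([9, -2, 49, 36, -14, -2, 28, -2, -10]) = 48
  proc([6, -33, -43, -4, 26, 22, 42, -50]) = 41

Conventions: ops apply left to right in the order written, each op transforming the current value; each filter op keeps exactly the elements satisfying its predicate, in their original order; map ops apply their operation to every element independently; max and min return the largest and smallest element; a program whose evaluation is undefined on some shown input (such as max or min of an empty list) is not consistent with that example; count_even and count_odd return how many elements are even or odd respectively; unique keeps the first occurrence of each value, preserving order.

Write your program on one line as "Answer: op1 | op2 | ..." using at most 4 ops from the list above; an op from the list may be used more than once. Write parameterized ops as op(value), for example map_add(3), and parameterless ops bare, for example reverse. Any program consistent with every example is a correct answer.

filter_gt(-4) | map_add(-5) | map_add(4) | max

Check, running the answer program on each example:
  [-17, -34, -15, 9] -> [9] -> [4] -> [8] -> 8
  [3, 29, 6, -48, 32, -9, 36, 26] -> [3, 29, 6, 32, 36, 26] -> [-2, 24, 1, 27, 31, 21] -> [2, 28, 5, 31, 35, 25] -> 35
  [47, -37, 11, 48, 25, -42] -> [47, 11, 48, 25] -> [42, 6, 43, 20] -> [46, 10, 47, 24] -> 47
  [9, -2, 49, 36, -14, -2, 28, -2, -10] -> [9, -2, 49, 36, -2, 28, -2] -> [4, -7, 44, 31, -7, 23, -7] -> [8, -3, 48, 35, -3, 27, -3] -> 48
  [6, -33, -43, -4, 26, 22, 42, -50] -> [6, 26, 22, 42] -> [1, 21, 17, 37] -> [5, 25, 21, 41] -> 41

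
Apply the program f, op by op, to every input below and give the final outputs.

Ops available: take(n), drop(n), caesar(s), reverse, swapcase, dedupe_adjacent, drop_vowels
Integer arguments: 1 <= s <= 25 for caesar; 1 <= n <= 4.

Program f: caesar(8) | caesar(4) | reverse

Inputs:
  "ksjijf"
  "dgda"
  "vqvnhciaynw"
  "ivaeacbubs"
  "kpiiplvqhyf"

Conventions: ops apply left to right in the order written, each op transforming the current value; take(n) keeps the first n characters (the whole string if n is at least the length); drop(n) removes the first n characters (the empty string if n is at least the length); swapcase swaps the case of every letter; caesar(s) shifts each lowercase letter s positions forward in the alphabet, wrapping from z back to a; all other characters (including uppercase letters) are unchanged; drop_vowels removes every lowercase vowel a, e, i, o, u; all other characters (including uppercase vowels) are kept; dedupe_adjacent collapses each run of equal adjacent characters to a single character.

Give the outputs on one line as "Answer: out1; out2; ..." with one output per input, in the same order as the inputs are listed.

Execution, op by op:
  "ksjijf" -> "sarqrn" -> "wevuvr" -> "rvuvew"
  "dgda" -> "loli" -> "pspm" -> "mpsp"
  "vqvnhciaynw" -> "dydvpkqigve" -> "hchztoumkzi" -> "izkmuotzhch"
  "ivaeacbubs" -> "qdimikjcja" -> "uhmqmongne" -> "engnomqmhu"
  "kpiiplvqhyf" -> "sxqqxtdypgn" -> "wbuubxhctkr" -> "rktchxbuubw"

"rvuvew"; "mpsp"; "izkmuotzhch"; "engnomqmhu"; "rktchxbuubw"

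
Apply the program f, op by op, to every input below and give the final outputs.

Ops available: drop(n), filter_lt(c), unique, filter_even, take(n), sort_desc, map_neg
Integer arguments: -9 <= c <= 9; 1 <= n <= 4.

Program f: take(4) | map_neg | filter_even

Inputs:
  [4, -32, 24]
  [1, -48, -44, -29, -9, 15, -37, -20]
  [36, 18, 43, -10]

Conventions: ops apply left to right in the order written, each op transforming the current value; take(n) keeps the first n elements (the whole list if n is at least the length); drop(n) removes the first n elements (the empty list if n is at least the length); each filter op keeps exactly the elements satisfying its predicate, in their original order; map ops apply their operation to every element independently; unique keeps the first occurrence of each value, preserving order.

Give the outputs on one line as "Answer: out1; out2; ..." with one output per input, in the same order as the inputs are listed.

[-4, 32, -24]; [48, 44]; [-36, -18, 10]

Execution, op by op:
  [4, -32, 24] -> [4, -32, 24] -> [-4, 32, -24] -> [-4, 32, -24]
  [1, -48, -44, -29, -9, 15, -37, -20] -> [1, -48, -44, -29] -> [-1, 48, 44, 29] -> [48, 44]
  [36, 18, 43, -10] -> [36, 18, 43, -10] -> [-36, -18, -43, 10] -> [-36, -18, 10]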